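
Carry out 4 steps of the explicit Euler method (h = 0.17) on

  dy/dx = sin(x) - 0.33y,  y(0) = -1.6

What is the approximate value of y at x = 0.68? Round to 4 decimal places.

-1.1079

Euler: y_{n+1} = y_n + h·f(x_n, y_n).
x=0.000000, y=-1.600000: f=0.528000 → y ← -1.600000 + 0.17·0.528000 = -1.510240
x=0.170000, y=-1.510240: f=0.667562 → y ← -1.510240 + 0.17·0.667562 = -1.396755
x=0.340000, y=-1.396755: f=0.794416 → y ← -1.396755 + 0.17·0.794416 = -1.261704
x=0.510000, y=-1.261704: f=0.904540 → y ← -1.261704 + 0.17·0.904540 = -1.107932
y(0.68) ≈ -1.1079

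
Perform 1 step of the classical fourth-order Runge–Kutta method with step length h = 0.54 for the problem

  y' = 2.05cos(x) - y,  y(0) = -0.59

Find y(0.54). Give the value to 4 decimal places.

0.4639

RK4: k1 = f(x_n, y_n); k2 = f(x_n + h/2, y_n + (h/2)·k1); k3 = f(x_n + h/2, y_n + (h/2)·k2); k4 = f(x_n + h, y_n + h·k3); y_{n+1} = y_n + (h/6)·(k1 + 2k2 + 2k3 + k4).
x=0.000000, y=-0.590000:
  k1 = f(0.000000, -0.590000) = 2.640000
  k2 = f(0.270000, 0.122800) = 1.852930
  k3 = f(0.270000, -0.089709) = 2.065439
  k4 = f(0.540000, 0.525337) = 1.232966
  y ← -0.590000 + (0.54/6)·(k1 + 2k2 + 2k3 + k4) = 0.463873
y(0.54) ≈ 0.4639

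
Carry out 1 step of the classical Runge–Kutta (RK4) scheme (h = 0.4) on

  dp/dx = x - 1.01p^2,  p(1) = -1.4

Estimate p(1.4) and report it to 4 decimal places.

-2.0563

RK4: k1 = f(x_n, p_n); k2 = f(x_n + h/2, p_n + (h/2)·k1); k3 = f(x_n + h/2, p_n + (h/2)·k2); k4 = f(x_n + h, p_n + h·k3); p_{n+1} = p_n + (h/6)·(k1 + 2k2 + 2k3 + k4).
x=1.000000, p=-1.400000:
  k1 = f(1.000000, -1.400000) = -0.979600
  k2 = f(1.200000, -1.595920) = -1.372430
  k3 = f(1.200000, -1.674486) = -1.631943
  k4 = f(1.400000, -2.052777) = -2.856032
  p ← -1.400000 + (0.4/6)·(k1 + 2k2 + 2k3 + k4) = -2.056292
p(1.4) ≈ -2.0563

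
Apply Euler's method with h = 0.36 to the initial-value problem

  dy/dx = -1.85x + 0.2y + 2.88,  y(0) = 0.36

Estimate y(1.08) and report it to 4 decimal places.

3.0467

Euler: y_{n+1} = y_n + h·f(x_n, y_n).
x=0.000000, y=0.360000: f=2.952000 → y ← 0.360000 + 0.36·2.952000 = 1.422720
x=0.360000, y=1.422720: f=2.498544 → y ← 1.422720 + 0.36·2.498544 = 2.322196
x=0.720000, y=2.322196: f=2.012439 → y ← 2.322196 + 0.36·2.012439 = 3.046674
y(1.08) ≈ 3.0467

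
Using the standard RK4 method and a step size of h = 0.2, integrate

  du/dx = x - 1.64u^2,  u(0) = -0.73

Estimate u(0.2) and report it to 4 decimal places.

RK4: k1 = f(x_n, u_n); k2 = f(x_n + h/2, u_n + (h/2)·k1); k3 = f(x_n + h/2, u_n + (h/2)·k2); k4 = f(x_n + h, u_n + h·k3); u_{n+1} = u_n + (h/6)·(k1 + 2k2 + 2k3 + k4).
x=0.000000, u=-0.730000:
  k1 = f(0.000000, -0.730000) = -0.873956
  k2 = f(0.100000, -0.817396) = -0.995742
  k3 = f(0.100000, -0.829574) = -1.028637
  k4 = f(0.200000, -0.935727) = -1.235961
  u ← -0.730000 + (0.2/6)·(k1 + 2k2 + 2k3 + k4) = -0.935289
u(0.2) ≈ -0.9353

-0.9353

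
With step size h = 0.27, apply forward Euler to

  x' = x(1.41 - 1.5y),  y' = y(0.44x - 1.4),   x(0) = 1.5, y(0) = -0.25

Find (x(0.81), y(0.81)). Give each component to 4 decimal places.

4.7196, -0.1787

Euler on (x,y): x_{n+1} = x_n + h·x', y_{n+1} = y_n + h·y'.
0.000000: (1.500000, -0.250000); f=(2.677500, 0.185000) → (2.222925, -0.200050)
0.270000: (2.222925, -0.200050); f=(3.801368, 0.084404) → (3.249294, -0.177261)
0.540000: (3.249294, -0.177261); f=(5.445465, -0.005263) → (4.719570, -0.178682)
(x(0.81), y(0.81)) ≈ (4.7196, -0.1787)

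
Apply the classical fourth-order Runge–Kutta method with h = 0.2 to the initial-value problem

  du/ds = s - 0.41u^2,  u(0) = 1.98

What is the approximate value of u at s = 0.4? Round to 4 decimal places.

RK4: k1 = f(s_n, u_n); k2 = f(s_n + h/2, u_n + (h/2)·k1); k3 = f(s_n + h/2, u_n + (h/2)·k2); k4 = f(s_n + h, u_n + h·k3); u_{n+1} = u_n + (h/6)·(k1 + 2k2 + 2k3 + k4).
s=0.000000, u=1.980000:
  k1 = f(0.000000, 1.980000) = -1.607364
  k2 = f(0.100000, 1.819264) = -1.256985
  k3 = f(0.100000, 1.854301) = -1.309758
  k4 = f(0.200000, 1.718048) = -1.010193
  u ← 1.980000 + (0.2/6)·(k1 + 2k2 + 2k3 + k4) = 1.721632
s=0.200000, u=1.721632:
  k1 = f(0.200000, 1.721632) = -1.015247
  k2 = f(0.300000, 1.620107) = -0.776146
  k3 = f(0.300000, 1.644017) = -0.808145
  k4 = f(0.400000, 1.560003) = -0.597780
  u ← 1.721632 + (0.2/6)·(k1 + 2k2 + 2k3 + k4) = 1.562245
u(0.4) ≈ 1.5622

1.5622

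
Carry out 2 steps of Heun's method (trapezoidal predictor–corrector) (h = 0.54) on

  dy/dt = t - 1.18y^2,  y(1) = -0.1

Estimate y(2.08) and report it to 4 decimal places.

Heun: k1 = f(t_n, y_n); k2 = f(t_n + h, y_n + h·k1); y_{n+1} = y_n + (h/2)·(k1 + k2).
t=1.000000, y=-0.100000:
  k1 = f(1.000000, -0.100000) = 0.988200
  k2 = f(1.540000, 0.433628) = 1.318121
  y ← -0.100000 + (0.54/2)·(0.988200 + 1.318121) = 0.522707
t=1.540000, y=0.522707:
  k1 = f(1.540000, 0.522707) = 1.217598
  k2 = f(2.080000, 1.180209) = 0.436385
  y ← 0.522707 + (0.54/2)·(1.217598 + 0.436385) = 0.969282
y(2.08) ≈ 0.9693

0.9693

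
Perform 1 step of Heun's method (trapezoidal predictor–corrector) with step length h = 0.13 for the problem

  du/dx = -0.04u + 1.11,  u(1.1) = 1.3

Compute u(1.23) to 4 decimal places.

1.4372

Heun: k1 = f(x_n, u_n); k2 = f(x_n + h, u_n + h·k1); u_{n+1} = u_n + (h/2)·(k1 + k2).
x=1.100000, u=1.300000:
  k1 = f(1.100000, 1.300000) = 1.058000
  k2 = f(1.230000, 1.437540) = 1.052498
  u ← 1.300000 + (0.13/2)·(1.058000 + 1.052498) = 1.437182
u(1.23) ≈ 1.4372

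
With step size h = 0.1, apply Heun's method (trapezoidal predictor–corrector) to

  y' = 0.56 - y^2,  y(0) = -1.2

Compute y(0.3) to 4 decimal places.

Heun: k1 = f(t_n, y_n); k2 = f(t_n + h, y_n + h·k1); y_{n+1} = y_n + (h/2)·(k1 + k2).
t=0.000000, y=-1.200000:
  k1 = f(0.000000, -1.200000) = -0.880000
  k2 = f(0.100000, -1.288000) = -1.098944
  y ← -1.200000 + (0.1/2)·(-0.880000 + (-1.098944)) = -1.298947
t=0.100000, y=-1.298947:
  k1 = f(0.100000, -1.298947) = -1.127264
  k2 = f(0.200000, -1.411674) = -1.432822
  y ← -1.298947 + (0.1/2)·(-1.127264 + (-1.432822)) = -1.426952
t=0.200000, y=-1.426952:
  k1 = f(0.200000, -1.426952) = -1.476191
  k2 = f(0.300000, -1.574571) = -1.919272
  y ← -1.426952 + (0.1/2)·(-1.476191 + (-1.919272)) = -1.596725
y(0.3) ≈ -1.5967

-1.5967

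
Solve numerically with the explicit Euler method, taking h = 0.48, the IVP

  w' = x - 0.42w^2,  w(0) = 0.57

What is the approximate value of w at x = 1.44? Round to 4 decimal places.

1.0502

Euler: w_{n+1} = w_n + h·f(x_n, w_n).
x=0.000000, w=0.570000: f=-0.136458 → w ← 0.570000 + 0.48·(-0.136458) = 0.504500
x=0.480000, w=0.504500: f=0.373101 → w ← 0.504500 + 0.48·0.373101 = 0.683589
x=0.960000, w=0.683589: f=0.763737 → w ← 0.683589 + 0.48·0.763737 = 1.050182
w(1.44) ≈ 1.0502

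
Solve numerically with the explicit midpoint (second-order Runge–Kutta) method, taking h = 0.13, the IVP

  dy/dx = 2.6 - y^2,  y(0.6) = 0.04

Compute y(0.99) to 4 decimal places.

0.9256

Midpoint: k1 = f(x_n, y_n); k2 = f(x_n + h/2, y_n + (h/2)·k1); y_{n+1} = y_n + h·k2.
x=0.600000, y=0.040000:
  k1 = f(0.600000, 0.040000) = 2.598400
  k2 = f(0.665000, 0.208896) = 2.556362
  y ← 0.040000 + 0.13·2.556362 = 0.372327
x=0.730000, y=0.372327:
  k1 = f(0.730000, 0.372327) = 2.461373
  k2 = f(0.795000, 0.532316) = 2.316639
  y ← 0.372327 + 0.13·2.316639 = 0.673490
x=0.860000, y=0.673490:
  k1 = f(0.860000, 0.673490) = 2.146411
  k2 = f(0.925000, 0.813007) = 1.939020
  y ← 0.673490 + 0.13·1.939020 = 0.925563
y(0.99) ≈ 0.9256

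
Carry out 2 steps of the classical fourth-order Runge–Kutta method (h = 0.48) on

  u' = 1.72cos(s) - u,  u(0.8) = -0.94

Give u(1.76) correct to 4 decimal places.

-0.1435

RK4: k1 = f(s_n, u_n); k2 = f(s_n + h/2, u_n + (h/2)·k1); k3 = f(s_n + h/2, u_n + (h/2)·k2); k4 = f(s_n + h, u_n + h·k3); u_{n+1} = u_n + (h/6)·(k1 + 2k2 + 2k3 + k4).
s=0.800000, u=-0.940000:
  k1 = f(0.800000, -0.940000) = 2.138336
  k2 = f(1.040000, -0.426799) = 1.297498
  k3 = f(1.040000, -0.628600) = 1.499299
  k4 = f(1.280000, -0.220336) = 0.713487
  u ← -0.940000 + (0.48/6)·(k1 + 2k2 + 2k3 + k4) = -0.264367
s=1.280000, u=-0.264367:
  k1 = f(1.280000, -0.264367) = 0.757517
  k2 = f(1.520000, -0.082563) = 0.169895
  k3 = f(1.520000, -0.223592) = 0.310924
  k4 = f(1.760000, -0.115123) = -0.208369
  u ← -0.264367 + (0.48/6)·(k1 + 2k2 + 2k3 + k4) = -0.143504
u(1.76) ≈ -0.1435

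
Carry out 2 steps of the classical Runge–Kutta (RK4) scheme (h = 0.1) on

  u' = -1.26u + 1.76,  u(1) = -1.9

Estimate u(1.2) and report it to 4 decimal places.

-1.1656

RK4: k1 = f(x_n, u_n); k2 = f(x_n + h/2, u_n + (h/2)·k1); k3 = f(x_n + h/2, u_n + (h/2)·k2); k4 = f(x_n + h, u_n + h·k3); u_{n+1} = u_n + (h/6)·(k1 + 2k2 + 2k3 + k4).
x=1.000000, u=-1.900000:
  k1 = f(1.000000, -1.900000) = 4.154000
  k2 = f(1.050000, -1.692300) = 3.892298
  k3 = f(1.050000, -1.705385) = 3.908785
  k4 = f(1.100000, -1.509121) = 3.661493
  u ← -1.900000 + (0.1/6)·(k1 + 2k2 + 2k3 + k4) = -1.509706
x=1.100000, u=-1.509706:
  k1 = f(1.100000, -1.509706) = 3.662229
  k2 = f(1.150000, -1.326594) = 3.431509
  k3 = f(1.150000, -1.338130) = 3.446044
  k4 = f(1.200000, -1.165101) = 3.228028
  u ← -1.509706 + (0.1/6)·(k1 + 2k2 + 2k3 + k4) = -1.165616
u(1.2) ≈ -1.1656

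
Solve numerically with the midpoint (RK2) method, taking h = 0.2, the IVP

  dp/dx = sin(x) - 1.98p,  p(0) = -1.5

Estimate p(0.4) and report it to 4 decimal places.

Midpoint: k1 = f(x_n, p_n); k2 = f(x_n + h/2, p_n + (h/2)·k1); p_{n+1} = p_n + h·k2.
x=0.000000, p=-1.500000:
  k1 = f(0.000000, -1.500000) = 2.970000
  k2 = f(0.100000, -1.203000) = 2.481773
  p ← -1.500000 + 0.2·2.481773 = -1.003645
x=0.200000, p=-1.003645:
  k1 = f(0.200000, -1.003645) = 2.185887
  k2 = f(0.300000, -0.785057) = 1.849932
  p ← -1.003645 + 0.2·1.849932 = -0.633659
p(0.4) ≈ -0.6337

-0.6337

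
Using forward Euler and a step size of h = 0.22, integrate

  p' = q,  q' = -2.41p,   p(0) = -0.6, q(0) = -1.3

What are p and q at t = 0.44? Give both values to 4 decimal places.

Euler on (p,q): p_{n+1} = p_n + h·p', q_{n+1} = q_n + h·q'.
0.000000: (-0.600000, -1.300000); f=(-1.300000, 1.446000) → (-0.886000, -0.981880)
0.220000: (-0.886000, -0.981880); f=(-0.981880, 2.135260) → (-1.102014, -0.512123)
(p(0.44), q(0.44)) ≈ (-1.1020, -0.5121)

-1.1020, -0.5121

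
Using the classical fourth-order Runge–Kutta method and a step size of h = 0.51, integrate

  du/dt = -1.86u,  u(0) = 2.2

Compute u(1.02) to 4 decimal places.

0.3394

RK4: k1 = f(t_n, u_n); k2 = f(t_n + h/2, u_n + (h/2)·k1); k3 = f(t_n + h/2, u_n + (h/2)·k2); k4 = f(t_n + h, u_n + h·k3); u_{n+1} = u_n + (h/6)·(k1 + 2k2 + 2k3 + k4).
t=0.000000, u=2.200000:
  k1 = f(0.000000, 2.200000) = -4.092000
  k2 = f(0.255000, 1.156540) = -2.151164
  k3 = f(0.255000, 1.651453) = -3.071703
  k4 = f(0.510000, 0.633432) = -1.178183
  u ← 2.200000 + (0.51/6)·(k1 + 2k2 + 2k3 + k4) = 0.864147
t=0.510000, u=0.864147:
  k1 = f(0.510000, 0.864147) = -1.607314
  k2 = f(0.765000, 0.454282) = -0.844965
  k3 = f(0.765000, 0.648681) = -1.206547
  k4 = f(1.020000, 0.248808) = -0.462783
  u ← 0.864147 + (0.51/6)·(k1 + 2k2 + 2k3 + k4) = 0.339432
u(1.02) ≈ 0.3394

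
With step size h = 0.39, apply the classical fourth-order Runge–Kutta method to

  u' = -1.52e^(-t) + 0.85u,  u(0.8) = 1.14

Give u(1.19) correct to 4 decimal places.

1.3237

RK4: k1 = f(t_n, u_n); k2 = f(t_n + h/2, u_n + (h/2)·k1); k3 = f(t_n + h/2, u_n + (h/2)·k2); k4 = f(t_n + h, u_n + h·k3); u_{n+1} = u_n + (h/6)·(k1 + 2k2 + 2k3 + k4).
t=0.800000, u=1.140000:
  k1 = f(0.800000, 1.140000) = 0.286020
  k2 = f(0.995000, 1.195774) = 0.454428
  k3 = f(0.995000, 1.228613) = 0.482342
  k4 = f(1.190000, 1.328113) = 0.666480
  u ← 1.140000 + (0.39/6)·(k1 + 2k2 + 2k3 + k4) = 1.323693
u(1.19) ≈ 1.3237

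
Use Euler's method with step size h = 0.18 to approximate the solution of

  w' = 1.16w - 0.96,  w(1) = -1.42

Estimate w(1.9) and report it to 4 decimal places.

Euler: w_{n+1} = w_n + h·f(t_n, w_n).
t=1.000000, w=-1.420000: f=-2.607200 → w ← -1.420000 + 0.18·(-2.607200) = -1.889296
t=1.180000, w=-1.889296: f=-3.151583 → w ← -1.889296 + 0.18·(-3.151583) = -2.456581
t=1.360000, w=-2.456581: f=-3.809634 → w ← -2.456581 + 0.18·(-3.809634) = -3.142315
t=1.540000, w=-3.142315: f=-4.605086 → w ← -3.142315 + 0.18·(-4.605086) = -3.971231
t=1.720000, w=-3.971231: f=-5.566627 → w ← -3.971231 + 0.18·(-5.566627) = -4.973223
w(1.9) ≈ -4.9732

-4.9732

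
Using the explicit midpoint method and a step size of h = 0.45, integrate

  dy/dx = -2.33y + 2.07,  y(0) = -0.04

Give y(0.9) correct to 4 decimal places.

Midpoint: k1 = f(x_n, y_n); k2 = f(x_n + h/2, y_n + (h/2)·k1); y_{n+1} = y_n + h·k2.
x=0.000000, y=-0.040000:
  k1 = f(0.000000, -0.040000) = 2.163200
  k2 = f(0.225000, 0.446720) = 1.029142
  y ← -0.040000 + 0.45·1.029142 = 0.423114
x=0.450000, y=0.423114:
  k1 = f(0.450000, 0.423114) = 1.084144
  k2 = f(0.675000, 0.667047) = 0.515782
  y ← 0.423114 + 0.45·0.515782 = 0.655216
y(0.9) ≈ 0.6552

0.6552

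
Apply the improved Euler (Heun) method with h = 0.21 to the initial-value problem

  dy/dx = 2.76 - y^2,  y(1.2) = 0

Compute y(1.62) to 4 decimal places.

0.9745

Heun: k1 = f(x_n, y_n); k2 = f(x_n + h, y_n + h·k1); y_{n+1} = y_n + (h/2)·(k1 + k2).
x=1.200000, y=0.000000:
  k1 = f(1.200000, 0.000000) = 2.760000
  k2 = f(1.410000, 0.579600) = 2.424064
  y ← 0.000000 + (0.21/2)·(2.760000 + 2.424064) = 0.544327
x=1.410000, y=0.544327:
  k1 = f(1.410000, 0.544327) = 2.463708
  k2 = f(1.620000, 1.061705) = 1.632781
  y ← 0.544327 + (0.21/2)·(2.463708 + 1.632781) = 0.974458
y(1.62) ≈ 0.9745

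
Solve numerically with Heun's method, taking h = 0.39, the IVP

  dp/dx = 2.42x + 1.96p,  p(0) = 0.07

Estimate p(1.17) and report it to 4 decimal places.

Heun: k1 = f(x_n, p_n); k2 = f(x_n + h, p_n + h·k1); p_{n+1} = p_n + (h/2)·(k1 + k2).
x=0.000000, p=0.070000:
  k1 = f(0.000000, 0.070000) = 0.137200
  k2 = f(0.390000, 0.123508) = 1.185876
  p ← 0.070000 + (0.39/2)·(0.137200 + 1.185876) = 0.328000
x=0.390000, p=0.328000:
  k1 = f(0.390000, 0.328000) = 1.586680
  k2 = f(0.780000, 0.946805) = 3.743337
  p ← 0.328000 + (0.39/2)·(1.586680 + 3.743337) = 1.367353
x=0.780000, p=1.367353:
  k1 = f(0.780000, 1.367353) = 4.567612
  k2 = f(1.170000, 3.148722) = 9.002895
  p ← 1.367353 + (0.39/2)·(4.567612 + 9.002895) = 4.013602
p(1.17) ≈ 4.0136

4.0136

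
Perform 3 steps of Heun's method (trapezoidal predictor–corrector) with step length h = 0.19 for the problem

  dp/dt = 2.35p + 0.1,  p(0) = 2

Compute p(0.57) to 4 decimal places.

7.5076

Heun: k1 = f(t_n, p_n); k2 = f(t_n + h, p_n + h·k1); p_{n+1} = p_n + (h/2)·(k1 + k2).
t=0.000000, p=2.000000:
  k1 = f(0.000000, 2.000000) = 4.800000
  k2 = f(0.190000, 2.912000) = 6.943200
  p ← 2.000000 + (0.19/2)·(4.800000 + 6.943200) = 3.115604
t=0.190000, p=3.115604:
  k1 = f(0.190000, 3.115604) = 7.421669
  k2 = f(0.380000, 4.525721) = 10.735445
  p ← 3.115604 + (0.19/2)·(7.421669 + 10.735445) = 4.840530
t=0.380000, p=4.840530:
  k1 = f(0.380000, 4.840530) = 11.475245
  k2 = f(0.570000, 7.020826) = 16.598942
  p ← 4.840530 + (0.19/2)·(11.475245 + 16.598942) = 7.507578
p(0.57) ≈ 7.5076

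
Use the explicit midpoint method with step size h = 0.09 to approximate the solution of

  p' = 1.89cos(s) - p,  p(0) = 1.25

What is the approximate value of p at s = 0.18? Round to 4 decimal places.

1.3536

Midpoint: k1 = f(s_n, p_n); k2 = f(s_n + h/2, p_n + (h/2)·k1); p_{n+1} = p_n + h·k2.
s=0.000000, p=1.250000:
  k1 = f(0.000000, 1.250000) = 0.640000
  k2 = f(0.045000, 1.278800) = 0.609287
  p ← 1.250000 + 0.09·0.609287 = 1.304836
s=0.090000, p=1.304836:
  k1 = f(0.090000, 1.304836) = 0.577515
  k2 = f(0.135000, 1.330824) = 0.541980
  p ← 1.304836 + 0.09·0.541980 = 1.353614
p(0.18) ≈ 1.3536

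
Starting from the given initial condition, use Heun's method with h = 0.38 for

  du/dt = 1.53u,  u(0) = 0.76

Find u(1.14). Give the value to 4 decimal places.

4.0760

Heun: k1 = f(t_n, u_n); k2 = f(t_n + h, u_n + h·k1); u_{n+1} = u_n + (h/2)·(k1 + k2).
t=0.000000, u=0.760000:
  k1 = f(0.000000, 0.760000) = 1.162800
  k2 = f(0.380000, 1.201864) = 1.838852
  u ← 0.760000 + (0.38/2)·(1.162800 + 1.838852) = 1.330314
t=0.380000, u=1.330314:
  k1 = f(0.380000, 1.330314) = 2.035380
  k2 = f(0.760000, 2.103758) = 3.218750
  u ← 1.330314 + (0.38/2)·(2.035380 + 3.218750) = 2.328599
t=0.760000, u=2.328599:
  k1 = f(0.760000, 2.328599) = 3.562756
  k2 = f(1.140000, 3.682446) = 5.634142
  u ← 2.328599 + (0.38/2)·(3.562756 + 5.634142) = 4.076009
u(1.14) ≈ 4.0760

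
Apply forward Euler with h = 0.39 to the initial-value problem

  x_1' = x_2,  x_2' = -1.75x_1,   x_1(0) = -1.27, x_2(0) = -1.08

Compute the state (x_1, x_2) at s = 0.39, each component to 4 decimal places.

Euler on (x_1,x_2): x_1_{n+1} = x_1_n + h·x_1', x_2_{n+1} = x_2_n + h·x_2'.
0.000000: (-1.270000, -1.080000); f=(-1.080000, 2.222500) → (-1.691200, -0.213225)
(x_1(0.39), x_2(0.39)) ≈ (-1.6912, -0.2132)

-1.6912, -0.2132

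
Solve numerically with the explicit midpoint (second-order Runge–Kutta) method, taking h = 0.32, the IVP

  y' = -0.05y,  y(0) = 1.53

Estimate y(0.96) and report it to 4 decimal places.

Midpoint: k1 = f(x_n, y_n); k2 = f(x_n + h/2, y_n + (h/2)·k1); y_{n+1} = y_n + h·k2.
x=0.000000, y=1.530000:
  k1 = f(0.000000, 1.530000) = -0.076500
  k2 = f(0.160000, 1.517760) = -0.075888
  y ← 1.530000 + 0.32·(-0.075888) = 1.505716
x=0.320000, y=1.505716:
  k1 = f(0.320000, 1.505716) = -0.075286
  k2 = f(0.480000, 1.493670) = -0.074684
  y ← 1.505716 + 0.32·(-0.074684) = 1.481817
x=0.640000, y=1.481817:
  k1 = f(0.640000, 1.481817) = -0.074091
  k2 = f(0.800000, 1.469963) = -0.073498
  y ← 1.481817 + 0.32·(-0.073498) = 1.458298
y(0.96) ≈ 1.4583

1.4583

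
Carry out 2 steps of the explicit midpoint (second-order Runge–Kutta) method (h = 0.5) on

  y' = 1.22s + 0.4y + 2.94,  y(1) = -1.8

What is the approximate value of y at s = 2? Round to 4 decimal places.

Midpoint: k1 = f(s_n, y_n); k2 = f(s_n + h/2, y_n + (h/2)·k1); y_{n+1} = y_n + h·k2.
s=1.000000, y=-1.800000:
  k1 = f(1.000000, -1.800000) = 3.440000
  k2 = f(1.250000, -0.940000) = 4.089000
  y ← -1.800000 + 0.5·4.089000 = 0.244500
s=1.500000, y=0.244500:
  k1 = f(1.500000, 0.244500) = 4.867800
  k2 = f(1.750000, 1.461450) = 5.659580
  y ← 0.244500 + 0.5·5.659580 = 3.074290
y(2) ≈ 3.0743

3.0743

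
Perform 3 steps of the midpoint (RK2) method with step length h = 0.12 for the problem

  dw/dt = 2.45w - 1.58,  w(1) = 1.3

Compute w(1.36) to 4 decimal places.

Midpoint: k1 = f(t_n, w_n); k2 = f(t_n + h/2, w_n + (h/2)·k1); w_{n+1} = w_n + h·k2.
t=1.000000, w=1.300000:
  k1 = f(1.000000, 1.300000) = 1.605000
  k2 = f(1.060000, 1.396300) = 1.840935
  w ← 1.300000 + 0.12·1.840935 = 1.520912
t=1.120000, w=1.520912:
  k1 = f(1.120000, 1.520912) = 2.146235
  k2 = f(1.180000, 1.649686) = 2.461731
  w ← 1.520912 + 0.12·2.461731 = 1.816320
t=1.240000, w=1.816320:
  k1 = f(1.240000, 1.816320) = 2.869984
  k2 = f(1.300000, 1.988519) = 3.291872
  w ← 1.816320 + 0.12·3.291872 = 2.211345
w(1.36) ≈ 2.2113

2.2113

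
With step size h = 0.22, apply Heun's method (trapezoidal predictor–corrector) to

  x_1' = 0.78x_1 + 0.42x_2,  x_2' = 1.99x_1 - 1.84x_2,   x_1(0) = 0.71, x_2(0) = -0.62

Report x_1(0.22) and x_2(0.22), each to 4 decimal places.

Heun on (x_1,x_2): k1 = f(x_n, state_n); k2 = f(x_n + h, state_n + h·k1); state_{n+1} = state_n + (h/2)·(k1 + k2).
0.000000: (0.710000, -0.620000)
  k1 = (0.293400, 2.553700)
  predictor → (0.774548, -0.058186)
  k2 = (0.579709, 1.648413)
  → (0.806042, -0.157768)
(x_1(0.22), x_2(0.22)) ≈ (0.8060, -0.1578)

0.8060, -0.1578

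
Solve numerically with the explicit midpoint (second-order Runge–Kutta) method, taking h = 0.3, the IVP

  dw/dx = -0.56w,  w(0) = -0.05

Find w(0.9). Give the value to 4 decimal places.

-0.0303

Midpoint: k1 = f(x_n, w_n); k2 = f(x_n + h/2, w_n + (h/2)·k1); w_{n+1} = w_n + h·k2.
x=0.000000, w=-0.050000:
  k1 = f(0.000000, -0.050000) = 0.028000
  k2 = f(0.150000, -0.045800) = 0.025648
  w ← -0.050000 + 0.3·0.025648 = -0.042306
x=0.300000, w=-0.042306:
  k1 = f(0.300000, -0.042306) = 0.023691
  k2 = f(0.450000, -0.038752) = 0.021701
  w ← -0.042306 + 0.3·0.021701 = -0.035795
x=0.600000, w=-0.035795:
  k1 = f(0.600000, -0.035795) = 0.020045
  k2 = f(0.750000, -0.032788) = 0.018362
  w ← -0.035795 + 0.3·0.018362 = -0.030287
w(0.9) ≈ -0.0303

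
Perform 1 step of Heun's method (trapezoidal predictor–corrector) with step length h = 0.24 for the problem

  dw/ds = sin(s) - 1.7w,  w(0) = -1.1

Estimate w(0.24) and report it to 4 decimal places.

-0.7142

Heun: k1 = f(s_n, w_n); k2 = f(s_n + h, w_n + h·k1); w_{n+1} = w_n + (h/2)·(k1 + k2).
s=0.000000, w=-1.100000:
  k1 = f(0.000000, -1.100000) = 1.870000
  k2 = f(0.240000, -0.651200) = 1.344743
  w ← -1.100000 + (0.24/2)·(1.870000 + 1.344743) = -0.714231
w(0.24) ≈ -0.7142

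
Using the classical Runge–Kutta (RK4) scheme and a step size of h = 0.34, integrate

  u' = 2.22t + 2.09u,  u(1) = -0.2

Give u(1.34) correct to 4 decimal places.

RK4: k1 = f(t_n, u_n); k2 = f(t_n + h/2, u_n + (h/2)·k1); k3 = f(t_n + h/2, u_n + (h/2)·k2); k4 = f(t_n + h, u_n + h·k3); u_{n+1} = u_n + (h/6)·(k1 + 2k2 + 2k3 + k4).
t=1.000000, u=-0.200000:
  k1 = f(1.000000, -0.200000) = 1.802000
  k2 = f(1.170000, 0.106340) = 2.819651
  k3 = f(1.170000, 0.279341) = 3.181222
  k4 = f(1.340000, 0.881615) = 4.817376
  u ← -0.200000 + (0.34/6)·(k1 + 2k2 + 2k3 + k4) = 0.855197
u(1.34) ≈ 0.8552

0.8552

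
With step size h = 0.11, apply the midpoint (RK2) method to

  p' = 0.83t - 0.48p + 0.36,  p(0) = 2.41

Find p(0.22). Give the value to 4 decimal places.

2.2633

Midpoint: k1 = f(t_n, p_n); k2 = f(t_n + h/2, p_n + (h/2)·k1); p_{n+1} = p_n + h·k2.
t=0.000000, p=2.410000:
  k1 = f(0.000000, 2.410000) = -0.796800
  k2 = f(0.055000, 2.366176) = -0.730114
  p ← 2.410000 + 0.11·(-0.730114) = 2.329687
t=0.110000, p=2.329687:
  k1 = f(0.110000, 2.329687) = -0.666950
  k2 = f(0.165000, 2.293005) = -0.603692
  p ← 2.329687 + 0.11·(-0.603692) = 2.263281
p(0.22) ≈ 2.2633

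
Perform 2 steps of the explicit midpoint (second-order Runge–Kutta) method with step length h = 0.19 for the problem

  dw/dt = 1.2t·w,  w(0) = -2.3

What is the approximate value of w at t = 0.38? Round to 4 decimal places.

Midpoint: k1 = f(t_n, w_n); k2 = f(t_n + h/2, w_n + (h/2)·k1); w_{n+1} = w_n + h·k2.
t=0.000000, w=-2.300000:
  k1 = f(0.000000, -2.300000) = 0.000000
  k2 = f(0.095000, -2.300000) = -0.262200
  w ← -2.300000 + 0.19·(-0.262200) = -2.349818
t=0.190000, w=-2.349818:
  k1 = f(0.190000, -2.349818) = -0.535759
  k2 = f(0.285000, -2.400715) = -0.821045
  w ← -2.349818 + 0.19·(-0.821045) = -2.505816
w(0.38) ≈ -2.5058

-2.5058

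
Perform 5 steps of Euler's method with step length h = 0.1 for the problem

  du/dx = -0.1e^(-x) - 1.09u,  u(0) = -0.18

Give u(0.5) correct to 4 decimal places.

Euler: u_{n+1} = u_n + h·f(x_n, u_n).
x=0.000000, u=-0.180000: f=0.096200 → u ← -0.180000 + 0.1·0.096200 = -0.170380
x=0.100000, u=-0.170380: f=0.095230 → u ← -0.170380 + 0.1·0.095230 = -0.160857
x=0.200000, u=-0.160857: f=0.093461 → u ← -0.160857 + 0.1·0.093461 = -0.151511
x=0.300000, u=-0.151511: f=0.091065 → u ← -0.151511 + 0.1·0.091065 = -0.142404
x=0.400000, u=-0.142404: f=0.088189 → u ← -0.142404 + 0.1·0.088189 = -0.133585
u(0.5) ≈ -0.1336

-0.1336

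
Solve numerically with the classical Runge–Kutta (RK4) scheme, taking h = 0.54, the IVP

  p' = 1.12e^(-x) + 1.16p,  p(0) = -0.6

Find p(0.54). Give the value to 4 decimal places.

RK4: k1 = f(x_n, p_n); k2 = f(x_n + h/2, p_n + (h/2)·k1); k3 = f(x_n + h/2, p_n + (h/2)·k2); k4 = f(x_n + h, p_n + h·k3); p_{n+1} = p_n + (h/6)·(k1 + 2k2 + 2k3 + k4).
x=0.000000, p=-0.600000:
  k1 = f(0.000000, -0.600000) = 0.424000
  k2 = f(0.270000, -0.485520) = 0.291782
  k3 = f(0.270000, -0.521219) = 0.250371
  k4 = f(0.540000, -0.464800) = 0.113511
  p ← -0.600000 + (0.54/6)·(k1 + 2k2 + 2k3 + k4) = -0.454037
p(0.54) ≈ -0.4540

-0.4540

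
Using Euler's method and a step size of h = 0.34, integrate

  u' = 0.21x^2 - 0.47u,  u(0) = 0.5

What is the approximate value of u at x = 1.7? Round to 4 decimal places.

0.4320

Euler: u_{n+1} = u_n + h·f(x_n, u_n).
x=0.000000, u=0.500000: f=-0.235000 → u ← 0.500000 + 0.34·(-0.235000) = 0.420100
x=0.340000, u=0.420100: f=-0.173171 → u ← 0.420100 + 0.34·(-0.173171) = 0.361222
x=0.680000, u=0.361222: f=-0.072670 → u ← 0.361222 + 0.34·(-0.072670) = 0.336514
x=1.020000, u=0.336514: f=0.060322 → u ← 0.336514 + 0.34·0.060322 = 0.357024
x=1.360000, u=0.357024: f=0.220615 → u ← 0.357024 + 0.34·0.220615 = 0.432033
u(1.7) ≈ 0.4320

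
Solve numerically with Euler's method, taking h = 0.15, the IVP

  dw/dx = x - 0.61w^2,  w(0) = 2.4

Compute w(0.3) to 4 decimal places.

1.5745

Euler: w_{n+1} = w_n + h·f(x_n, w_n).
x=0.000000, w=2.400000: f=-3.513600 → w ← 2.400000 + 0.15·(-3.513600) = 1.872960
x=0.150000, w=1.872960: f=-1.989867 → w ← 1.872960 + 0.15·(-1.989867) = 1.574480
w(0.3) ≈ 1.5745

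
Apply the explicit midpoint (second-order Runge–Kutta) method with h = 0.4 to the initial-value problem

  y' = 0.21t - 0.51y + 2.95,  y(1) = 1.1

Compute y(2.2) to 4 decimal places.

Midpoint: k1 = f(t_n, y_n); k2 = f(t_n + h/2, y_n + (h/2)·k1); y_{n+1} = y_n + h·k2.
t=1.000000, y=1.100000:
  k1 = f(1.000000, 1.100000) = 2.599000
  k2 = f(1.200000, 1.619800) = 2.375902
  y ← 1.100000 + 0.4·2.375902 = 2.050361
t=1.400000, y=2.050361:
  k1 = f(1.400000, 2.050361) = 2.198316
  k2 = f(1.600000, 2.490024) = 2.016088
  y ← 2.050361 + 0.4·2.016088 = 2.856796
t=1.800000, y=2.856796:
  k1 = f(1.800000, 2.856796) = 1.871034
  k2 = f(2.000000, 3.231003) = 1.722189
  y ← 2.856796 + 0.4·1.722189 = 3.545671
y(2.2) ≈ 3.5457

3.5457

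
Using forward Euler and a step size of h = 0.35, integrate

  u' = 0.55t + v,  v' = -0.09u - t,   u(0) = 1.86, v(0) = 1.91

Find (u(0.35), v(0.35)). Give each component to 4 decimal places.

2.5285, 1.8514

Euler on (u,v): u_{n+1} = u_n + h·u', v_{n+1} = v_n + h·v'.
0.000000: (1.860000, 1.910000); f=(1.910000, -0.167400) → (2.528500, 1.851410)
(u(0.35), v(0.35)) ≈ (2.5285, 1.8514)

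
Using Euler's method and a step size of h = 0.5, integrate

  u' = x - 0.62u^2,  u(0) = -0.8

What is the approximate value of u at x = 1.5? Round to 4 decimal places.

Euler: u_{n+1} = u_n + h·f(x_n, u_n).
x=0.000000, u=-0.800000: f=-0.396800 → u ← -0.800000 + 0.5·(-0.396800) = -0.998400
x=0.500000, u=-0.998400: f=-0.118018 → u ← -0.998400 + 0.5·(-0.118018) = -1.057409
x=1.000000, u=-1.057409: f=0.306770 → u ← -1.057409 + 0.5·0.306770 = -0.904024
u(1.5) ≈ -0.9040

-0.9040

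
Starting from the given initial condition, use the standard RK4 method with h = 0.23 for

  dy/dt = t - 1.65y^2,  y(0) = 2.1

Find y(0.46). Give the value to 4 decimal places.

0.8754

RK4: k1 = f(t_n, y_n); k2 = f(t_n + h/2, y_n + (h/2)·k1); k3 = f(t_n + h/2, y_n + (h/2)·k2); k4 = f(t_n + h, y_n + h·k3); y_{n+1} = y_n + (h/6)·(k1 + 2k2 + 2k3 + k4).
t=0.000000, y=2.100000:
  k1 = f(0.000000, 2.100000) = -7.276500
  k2 = f(0.115000, 1.263203) = -2.517873
  k3 = f(0.115000, 1.810445) = -5.293221
  k4 = f(0.230000, 0.882559) = -1.055203
  y ← 2.100000 + (0.23/6)·(k1 + 2k2 + 2k3 + k4) = 1.181768
t=0.230000, y=1.181768:
  k1 = f(0.230000, 1.181768) = -2.074348
  k2 = f(0.345000, 0.943218) = -1.122938
  k3 = f(0.345000, 1.052630) = -1.483248
  k4 = f(0.460000, 0.840620) = -0.705960
  y ← 1.181768 + (0.23/6)·(k1 + 2k2 + 2k3 + k4) = 0.875381
y(0.46) ≈ 0.8754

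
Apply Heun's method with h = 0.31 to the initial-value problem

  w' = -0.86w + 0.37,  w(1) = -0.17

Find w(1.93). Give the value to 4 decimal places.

0.1573

Heun: k1 = f(t_n, w_n); k2 = f(t_n + h, w_n + h·k1); w_{n+1} = w_n + (h/2)·(k1 + k2).
t=1.000000, w=-0.170000:
  k1 = f(1.000000, -0.170000) = 0.516200
  k2 = f(1.310000, -0.009978) = 0.378581
  w ← -0.170000 + (0.31/2)·(0.516200 + 0.378581) = -0.031309
t=1.310000, w=-0.031309:
  k1 = f(1.310000, -0.031309) = 0.396926
  k2 = f(1.620000, 0.091738) = 0.291105
  w ← -0.031309 + (0.31/2)·(0.396926 + 0.291105) = 0.075336
t=1.620000, w=0.075336:
  k1 = f(1.620000, 0.075336) = 0.305211
  k2 = f(1.930000, 0.169951) = 0.223842
  w ← 0.075336 + (0.31/2)·(0.305211 + 0.223842) = 0.157339
w(1.93) ≈ 0.1573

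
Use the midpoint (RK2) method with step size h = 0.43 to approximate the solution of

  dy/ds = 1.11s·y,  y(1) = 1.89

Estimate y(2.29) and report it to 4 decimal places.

Midpoint: k1 = f(s_n, y_n); k2 = f(s_n + h/2, y_n + (h/2)·k1); y_{n+1} = y_n + h·k2.
s=1.000000, y=1.890000:
  k1 = f(1.000000, 1.890000) = 2.097900
  k2 = f(1.215000, 2.341048) = 3.157255
  y ← 1.890000 + 0.43·3.157255 = 3.247620
s=1.430000, y=3.247620:
  k1 = f(1.430000, 3.247620) = 5.154947
  k2 = f(1.645000, 4.355933) = 7.953716
  y ← 3.247620 + 0.43·7.953716 = 6.667718
s=1.860000, y=6.667718:
  k1 = f(1.860000, 6.667718) = 13.766170
  k2 = f(2.075000, 9.627444) = 22.174411
  y ← 6.667718 + 0.43·22.174411 = 16.202714
y(2.29) ≈ 16.2027

16.2027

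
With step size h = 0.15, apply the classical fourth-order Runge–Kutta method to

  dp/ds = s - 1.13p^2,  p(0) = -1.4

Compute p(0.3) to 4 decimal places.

-2.5859

RK4: k1 = f(s_n, p_n); k2 = f(s_n + h/2, p_n + (h/2)·k1); k3 = f(s_n + h/2, p_n + (h/2)·k2); k4 = f(s_n + h, p_n + h·k3); p_{n+1} = p_n + (h/6)·(k1 + 2k2 + 2k3 + k4).
s=0.000000, p=-1.400000:
  k1 = f(0.000000, -1.400000) = -2.214800
  k2 = f(0.075000, -1.566110) = -2.696552
  k3 = f(0.075000, -1.602241) = -2.825910
  k4 = f(0.150000, -1.823887) = -3.609015
  p ← -1.400000 + (0.15/6)·(k1 + 2k2 + 2k3 + k4) = -1.821718
s=0.150000, p=-1.821718:
  k1 = f(0.150000, -1.821718) = -3.600084
  k2 = f(0.225000, -2.091725) = -4.719103
  k3 = f(0.225000, -2.175651) = -5.123808
  k4 = f(0.300000, -2.590290) = -7.281849
  p ← -1.821718 + (0.15/6)·(k1 + 2k2 + 2k3 + k4) = -2.585912
p(0.3) ≈ -2.5859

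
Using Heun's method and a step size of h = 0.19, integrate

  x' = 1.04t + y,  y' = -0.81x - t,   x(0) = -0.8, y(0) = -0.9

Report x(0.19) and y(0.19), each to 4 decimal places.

-0.9405, -0.7818

Heun on (x,y): k1 = f(t_n, state_n); k2 = f(t_n + h, state_n + h·k1); state_{n+1} = state_n + (h/2)·(k1 + k2).
0.000000: (-0.800000, -0.900000)
  k1 = (-0.900000, 0.648000)
  predictor → (-0.971000, -0.776880)
  k2 = (-0.579280, 0.596510)
  → (-0.940532, -0.781772)
(x(0.19), y(0.19)) ≈ (-0.9405, -0.7818)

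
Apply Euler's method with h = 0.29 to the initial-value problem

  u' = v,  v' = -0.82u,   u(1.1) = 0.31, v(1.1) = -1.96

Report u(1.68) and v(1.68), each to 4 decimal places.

-0.8482, -1.9723

Euler on (u,v): u_{n+1} = u_n + h·u', v_{n+1} = v_n + h·v'.
1.100000: (0.310000, -1.960000); f=(-1.960000, -0.254200) → (-0.258400, -2.033718)
1.390000: (-0.258400, -2.033718); f=(-2.033718, 0.211888) → (-0.848178, -1.972270)
(u(1.68), v(1.68)) ≈ (-0.8482, -1.9723)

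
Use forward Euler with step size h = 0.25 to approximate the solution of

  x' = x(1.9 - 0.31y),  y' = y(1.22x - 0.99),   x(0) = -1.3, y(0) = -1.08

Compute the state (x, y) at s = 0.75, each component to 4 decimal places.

Euler on (x,y): x_{n+1} = x_n + h·x', y_{n+1} = y_n + h·y'.
0.000000: (-1.300000, -1.080000); f=(-2.905240, 2.782080) → (-2.026310, -0.384480)
0.250000: (-2.026310, -0.384480); f=(-4.091502, 1.331108) → (-3.049186, -0.051703)
0.500000: (-3.049186, -0.051703); f=(-5.842325, 0.243522) → (-4.509767, 0.009177)
(x(0.75), y(0.75)) ≈ (-4.5098, 0.0092)

-4.5098, 0.0092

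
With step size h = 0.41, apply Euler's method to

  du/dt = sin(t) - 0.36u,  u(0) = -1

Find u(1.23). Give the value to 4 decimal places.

Euler: u_{n+1} = u_n + h·f(t_n, u_n).
t=0.000000, u=-1.000000: f=0.360000 → u ← -1.000000 + 0.41·0.360000 = -0.852400
t=0.410000, u=-0.852400: f=0.705473 → u ← -0.852400 + 0.41·0.705473 = -0.563156
t=0.820000, u=-0.563156: f=0.933882 → u ← -0.563156 + 0.41·0.933882 = -0.180264
u(1.23) ≈ -0.1803

-0.1803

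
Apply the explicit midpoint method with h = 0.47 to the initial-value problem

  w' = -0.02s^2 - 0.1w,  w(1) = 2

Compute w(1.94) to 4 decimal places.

1.7803

Midpoint: k1 = f(s_n, w_n); k2 = f(s_n + h/2, w_n + (h/2)·k1); w_{n+1} = w_n + h·k2.
s=1.000000, w=2.000000:
  k1 = f(1.000000, 2.000000) = -0.220000
  k2 = f(1.235000, 1.948300) = -0.225334
  w ← 2.000000 + 0.47·(-0.225334) = 1.894093
s=1.470000, w=1.894093:
  k1 = f(1.470000, 1.894093) = -0.232627
  k2 = f(1.705000, 1.839425) = -0.242083
  w ← 1.894093 + 0.47·(-0.242083) = 1.780314
w(1.94) ≈ 1.7803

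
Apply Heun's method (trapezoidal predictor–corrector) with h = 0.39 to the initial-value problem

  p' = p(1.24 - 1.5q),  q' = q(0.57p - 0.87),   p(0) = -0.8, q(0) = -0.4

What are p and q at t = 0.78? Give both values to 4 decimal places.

Heun on (p,q): k1 = f(t_n, state_n); k2 = f(t_n + h, state_n + h·k1); state_{n+1} = state_n + (h/2)·(k1 + k2).
0.000000: (-0.800000, -0.400000)
  k1 = (-1.472000, 0.530400)
  predictor → (-1.374080, -0.193144)
  k2 = (-2.101952, 0.319311)
  → (-1.496921, -0.234306)
0.390000: (-1.496921, -0.234306)
  k1 = (-2.382289, 0.403767)
  predictor → (-2.426013, -0.076837)
  k2 = (-3.287869, 0.173101)
  → (-2.602601, -0.121817)
(p(0.78), q(0.78)) ≈ (-2.6026, -0.1218)

-2.6026, -0.1218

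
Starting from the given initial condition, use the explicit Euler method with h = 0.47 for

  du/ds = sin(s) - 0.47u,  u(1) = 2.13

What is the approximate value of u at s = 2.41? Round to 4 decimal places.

2.0500

Euler: u_{n+1} = u_n + h·f(s_n, u_n).
s=1.000000, u=2.130000: f=-0.159629 → u ← 2.130000 + 0.47·(-0.159629) = 2.054974
s=1.470000, u=2.054974: f=0.029086 → u ← 2.054974 + 0.47·0.029086 = 2.068645
s=1.940000, u=2.068645: f=-0.039648 → u ← 2.068645 + 0.47·(-0.039648) = 2.050010
u(2.41) ≈ 2.0500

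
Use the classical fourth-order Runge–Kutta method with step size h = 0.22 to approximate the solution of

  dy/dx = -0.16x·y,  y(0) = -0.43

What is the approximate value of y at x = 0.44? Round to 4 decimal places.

-0.4234

RK4: k1 = f(x_n, y_n); k2 = f(x_n + h/2, y_n + (h/2)·k1); k3 = f(x_n + h/2, y_n + (h/2)·k2); k4 = f(x_n + h, y_n + h·k3); y_{n+1} = y_n + (h/6)·(k1 + 2k2 + 2k3 + k4).
x=0.000000, y=-0.430000:
  k1 = f(0.000000, -0.430000) = 0.000000
  k2 = f(0.110000, -0.430000) = 0.007568
  k3 = f(0.110000, -0.429168) = 0.007553
  k4 = f(0.220000, -0.428338) = 0.015078
  y ← -0.430000 + (0.22/6)·(k1 + 2k2 + 2k3 + k4) = -0.428338
x=0.220000, y=-0.428338:
  k1 = f(0.220000, -0.428338) = 0.015078
  k2 = f(0.330000, -0.426680) = 0.022529
  k3 = f(0.330000, -0.425860) = 0.022485
  k4 = f(0.440000, -0.423391) = 0.029807
  y ← -0.428338 + (0.22/6)·(k1 + 2k2 + 2k3 + k4) = -0.423391
y(0.44) ≈ -0.4234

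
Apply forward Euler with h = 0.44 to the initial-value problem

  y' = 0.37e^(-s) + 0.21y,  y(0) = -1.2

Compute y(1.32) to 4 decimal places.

-1.1880

Euler: y_{n+1} = y_n + h·f(s_n, y_n).
s=0.000000, y=-1.200000: f=0.118000 → y ← -1.200000 + 0.44·0.118000 = -1.148080
s=0.440000, y=-1.148080: f=-0.002803 → y ← -1.148080 + 0.44·(-0.002803) = -1.149313
s=0.880000, y=-1.149313: f=-0.087886 → y ← -1.149313 + 0.44·(-0.087886) = -1.187983
y(1.32) ≈ -1.1880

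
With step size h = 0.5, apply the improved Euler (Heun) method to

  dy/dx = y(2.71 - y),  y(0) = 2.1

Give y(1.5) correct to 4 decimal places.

Heun: k1 = f(x_n, y_n); k2 = f(x_n + h, y_n + h·k1); y_{n+1} = y_n + (h/2)·(k1 + k2).
x=0.000000, y=2.100000:
  k1 = f(0.000000, 2.100000) = 1.281000
  k2 = f(0.500000, 2.740500) = -0.083585
  y ← 2.100000 + (0.5/2)·(1.281000 + (-0.083585)) = 2.399354
x=0.500000, y=2.399354:
  k1 = f(0.500000, 2.399354) = 0.745350
  k2 = f(1.000000, 2.772029) = -0.171946
  y ← 2.399354 + (0.5/2)·(0.745350 + (-0.171946)) = 2.542705
x=1.000000, y=2.542705:
  k1 = f(1.000000, 2.542705) = 0.425382
  k2 = f(1.500000, 2.755396) = -0.125084
  y ← 2.542705 + (0.5/2)·(0.425382 + (-0.125084)) = 2.617779
y(1.5) ≈ 2.6178

2.6178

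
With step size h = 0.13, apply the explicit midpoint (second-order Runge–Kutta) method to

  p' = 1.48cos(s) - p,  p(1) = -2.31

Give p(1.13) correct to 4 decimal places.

Midpoint: k1 = f(s_n, p_n); k2 = f(s_n + h/2, p_n + (h/2)·k1); p_{n+1} = p_n + h·k2.
s=1.000000, p=-2.310000:
  k1 = f(1.000000, -2.310000) = 3.109647
  k2 = f(1.065000, -2.107873) = 2.824939
  p ← -2.310000 + 0.13·2.824939 = -1.942758
p(1.13) ≈ -1.9428

-1.9428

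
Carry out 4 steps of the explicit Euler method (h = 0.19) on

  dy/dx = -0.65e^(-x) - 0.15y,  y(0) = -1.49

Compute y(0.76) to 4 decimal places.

-1.6888

Euler: y_{n+1} = y_n + h·f(x_n, y_n).
x=0.000000, y=-1.490000: f=-0.426500 → y ← -1.490000 + 0.19·(-0.426500) = -1.571035
x=0.190000, y=-1.571035: f=-0.301868 → y ← -1.571035 + 0.19·(-0.301868) = -1.628390
x=0.380000, y=-1.628390: f=-0.200251 → y ← -1.628390 + 0.19·(-0.200251) = -1.666438
x=0.570000, y=-1.666438: f=-0.117626 → y ← -1.666438 + 0.19·(-0.117626) = -1.688787
y(0.76) ≈ -1.6888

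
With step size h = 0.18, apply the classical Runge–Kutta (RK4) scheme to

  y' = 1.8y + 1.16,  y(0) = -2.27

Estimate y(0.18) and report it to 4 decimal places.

RK4: k1 = f(x_n, y_n); k2 = f(x_n + h/2, y_n + (h/2)·k1); k3 = f(x_n + h/2, y_n + (h/2)·k2); k4 = f(x_n + h, y_n + h·k3); y_{n+1} = y_n + (h/6)·(k1 + 2k2 + 2k3 + k4).
x=0.000000, y=-2.270000:
  k1 = f(0.000000, -2.270000) = -2.926000
  k2 = f(0.090000, -2.533340) = -3.400012
  k3 = f(0.090000, -2.576001) = -3.476802
  k4 = f(0.180000, -2.895824) = -4.052484
  y ← -2.270000 + (0.18/6)·(k1 + 2k2 + 2k3 + k4) = -2.891963
y(0.18) ≈ -2.8920

-2.8920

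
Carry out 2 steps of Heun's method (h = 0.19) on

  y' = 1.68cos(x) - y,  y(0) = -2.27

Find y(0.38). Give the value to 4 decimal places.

-1.0445

Heun: k1 = f(x_n, y_n); k2 = f(x_n + h, y_n + h·k1); y_{n+1} = y_n + (h/2)·(k1 + k2).
x=0.000000, y=-2.270000:
  k1 = f(0.000000, -2.270000) = 3.950000
  k2 = f(0.190000, -1.519500) = 3.169267
  y ← -2.270000 + (0.19/2)·(3.950000 + 3.169267) = -1.593670
x=0.190000, y=-1.593670:
  k1 = f(0.190000, -1.593670) = 3.243437
  k2 = f(0.380000, -0.977417) = 2.537573
  y ← -1.593670 + (0.19/2)·(3.243437 + 2.537573) = -1.044474
y(0.38) ≈ -1.0445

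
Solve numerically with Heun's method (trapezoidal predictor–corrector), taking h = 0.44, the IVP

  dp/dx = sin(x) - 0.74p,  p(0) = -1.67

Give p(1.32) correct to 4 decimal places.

Heun: k1 = f(x_n, p_n); k2 = f(x_n + h, p_n + h·k1); p_{n+1} = p_n + (h/2)·(k1 + k2).
x=0.000000, p=-1.670000:
  k1 = f(0.000000, -1.670000) = 1.235800
  k2 = f(0.440000, -1.126248) = 1.259363
  p ← -1.670000 + (0.44/2)·(1.235800 + 1.259363) = -1.121064
x=0.440000, p=-1.121064:
  k1 = f(0.440000, -1.121064) = 1.255527
  k2 = f(0.880000, -0.568632) = 1.191527
  p ← -1.121064 + (0.44/2)·(1.255527 + 1.191527) = -0.582712
x=0.880000, p=-0.582712:
  k1 = f(0.880000, -0.582712) = 1.201946
  k2 = f(1.320000, -0.053856) = 1.008569
  p ← -0.582712 + (0.44/2)·(1.201946 + 1.008569) = -0.096399
p(1.32) ≈ -0.0964

-0.0964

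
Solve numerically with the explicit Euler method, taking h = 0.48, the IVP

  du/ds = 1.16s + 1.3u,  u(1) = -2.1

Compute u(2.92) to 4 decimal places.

-6.9180

Euler: u_{n+1} = u_n + h·f(s_n, u_n).
s=1.000000, u=-2.100000: f=-1.570000 → u ← -2.100000 + 0.48·(-1.570000) = -2.853600
s=1.480000, u=-2.853600: f=-1.992880 → u ← -2.853600 + 0.48·(-1.992880) = -3.810182
s=1.960000, u=-3.810182: f=-2.679637 → u ← -3.810182 + 0.48·(-2.679637) = -5.096408
s=2.440000, u=-5.096408: f=-3.794931 → u ← -5.096408 + 0.48·(-3.794931) = -6.917975
u(2.92) ≈ -6.9180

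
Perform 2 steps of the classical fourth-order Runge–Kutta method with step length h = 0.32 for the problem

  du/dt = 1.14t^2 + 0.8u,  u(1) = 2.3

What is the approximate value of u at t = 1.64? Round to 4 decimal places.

RK4: k1 = f(t_n, u_n); k2 = f(t_n + h/2, u_n + (h/2)·k1); k3 = f(t_n + h/2, u_n + (h/2)·k2); k4 = f(t_n + h, u_n + h·k3); u_{n+1} = u_n + (h/6)·(k1 + 2k2 + 2k3 + k4).
t=1.000000, u=2.300000:
  k1 = f(1.000000, 2.300000) = 2.980000
  k2 = f(1.160000, 2.776800) = 3.755424
  k3 = f(1.160000, 2.900868) = 3.854678
  k4 = f(1.320000, 3.533497) = 4.813134
  u ← 2.300000 + (0.32/6)·(k1 + 2k2 + 2k3 + k4) = 3.527378
t=1.320000, u=3.527378:
  k1 = f(1.320000, 3.527378) = 4.808238
  k2 = f(1.480000, 4.296696) = 5.934413
  k3 = f(1.480000, 4.476884) = 6.078563
  k4 = f(1.640000, 5.472518) = 7.444159
  u ← 3.527378 + (0.32/6)·(k1 + 2k2 + 2k3 + k4) = 5.462223
u(1.64) ≈ 5.4622

5.4622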